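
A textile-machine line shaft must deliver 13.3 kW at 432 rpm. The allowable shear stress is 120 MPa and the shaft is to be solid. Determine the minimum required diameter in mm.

ω = 2π·432/60 = 45.24 rad/s, so T = P/ω = 13.3×10³ / 45.24 = 294.0 N·m.
For a solid shaft τ_max = 16T/(πd³), so d = (16T/(π τ_allow))^(1/3) = (16·294.0/(π·1.20×10^8))^(1/3) = 0.02319 m.

23.2 mm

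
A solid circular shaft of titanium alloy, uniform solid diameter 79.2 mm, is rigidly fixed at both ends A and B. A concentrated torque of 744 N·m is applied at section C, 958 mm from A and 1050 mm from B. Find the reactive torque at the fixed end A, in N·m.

389 N·m

With uniform GJ and both ends fixed, compatibility θ_AC = θ_CB gives T_A·a = T_B·b, together with T_A + T_B = T₀.
T_A = T₀·b/(a+b) = 744.0·1050/2008 = 389.0 N·m; T_B = 355.0 N·m.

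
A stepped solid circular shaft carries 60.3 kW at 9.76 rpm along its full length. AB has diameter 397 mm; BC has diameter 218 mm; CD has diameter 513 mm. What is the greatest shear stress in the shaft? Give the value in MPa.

29.0 MPa

ω = 2π·9.76/60 = 1.022 rad/s, so T = P/ω = 60.3×10³ / 1.022 = 59000 N·m.
Under the same torque, τ_max = 16T/(πd³) is largest where d is smallest — segment BC (d = 218 mm).
τ_max = 16·59000/(π·(0.218)³) = 2.900×10^7 Pa.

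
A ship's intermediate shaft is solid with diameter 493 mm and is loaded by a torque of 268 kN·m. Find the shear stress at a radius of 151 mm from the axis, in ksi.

1.01 ksi

J = πd⁴/32 = π(0.493)⁴/32 = 5.799×10^-3 m⁴.
Shear stress varies linearly with radius: τ = T·r/J = 268000 × 0.151 / 5.799×10^-3 = 6.978×10^6 Pa.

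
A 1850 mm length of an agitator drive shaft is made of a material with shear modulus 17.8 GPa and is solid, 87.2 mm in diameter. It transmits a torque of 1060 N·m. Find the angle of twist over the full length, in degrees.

J = πd⁴/32 = π(0.0872)⁴/32 = 5.676×10^-6 m⁴.
θ = T·L/(G·J) = 1060 × 1.85 / (17.8×10⁹ × 5.676×10^-6) = 0.01941 rad.

1.11°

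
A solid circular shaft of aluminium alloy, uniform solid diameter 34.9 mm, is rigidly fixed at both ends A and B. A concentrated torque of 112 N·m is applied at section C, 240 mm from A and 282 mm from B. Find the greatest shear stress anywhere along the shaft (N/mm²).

7.25 N/mm²

With uniform GJ and both ends fixed, compatibility θ_AC = θ_CB gives T_A·a = T_B·b, together with T_A + T_B = T₀.
T_A = T₀·b/(a+b) = 112.0·282/522.0 = 60.51 N·m; T_B = 51.49 N·m.
τ in each portion: τ_AC = 7.25×10^6 Pa, τ_CB = 6.17×10^6 Pa; maximum is in AC.
τ_max = T_AC·r/J = 60.51·0.0175/1.46×10^-7 = 7.249×10^6 Pa.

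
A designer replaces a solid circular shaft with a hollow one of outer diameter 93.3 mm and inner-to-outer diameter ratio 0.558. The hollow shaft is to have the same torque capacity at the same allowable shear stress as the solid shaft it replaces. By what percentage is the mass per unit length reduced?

Equal τ_max and T ⇒ the solid shaft needs d_s³ = d_o³(1−k⁴), so d_s = 93.3·(1−0.558⁴)^(1/3) = 90.18 mm.
Area ratio A_h/A_s = d_o²(1−k²)/d_s² = (1−k²)/(1−k⁴)^(2/3) = 0.7371.
Mass saving = 1 − 0.7371 = 26.3 %.

26.3 %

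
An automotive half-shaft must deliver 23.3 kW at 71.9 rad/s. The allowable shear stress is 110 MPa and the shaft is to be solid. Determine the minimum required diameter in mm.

ω = 71.9 rad/s, so T = P/ω = 23.3×10³ / 71.90 = 324.1 N·m.
For a solid shaft τ_max = 16T/(πd³), so d = (16T/(π τ_allow))^(1/3) = (16·324.1/(π·1.10×10^8))^(1/3) = 0.02466 m.

24.7 mm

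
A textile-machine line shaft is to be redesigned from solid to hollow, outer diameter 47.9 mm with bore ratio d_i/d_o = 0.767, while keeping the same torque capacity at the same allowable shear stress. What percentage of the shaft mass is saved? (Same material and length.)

45.4 %

Equal τ_max and T ⇒ the solid shaft needs d_s³ = d_o³(1−k⁴), so d_s = 47.9·(1−0.767⁴)^(1/3) = 41.58 mm.
Area ratio A_h/A_s = d_o²(1−k²)/d_s² = (1−k²)/(1−k⁴)^(2/3) = 0.5465.
Mass saving = 1 − 0.5465 = 45.4 %.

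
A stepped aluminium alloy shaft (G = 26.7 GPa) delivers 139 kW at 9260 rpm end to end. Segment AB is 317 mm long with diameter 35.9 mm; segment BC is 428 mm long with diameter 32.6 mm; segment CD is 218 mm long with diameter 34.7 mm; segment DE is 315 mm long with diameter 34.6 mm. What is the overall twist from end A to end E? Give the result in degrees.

2.95°

ω = 2π·9260/60 = 969.7 rad/s, so T = P/ω = 139×10³ / 969.7 = 143.3 N·m.
J_AB = π(0.0359)⁴/32 = 1.63×10^-7 m⁴; J_BC = π(0.0326)⁴/32 = 1.11×10^-7 m⁴; J_CD = π(0.0347)⁴/32 = 1.42×10^-7 m⁴; J_DE = π(0.0346)⁴/32 = 1.41×10^-7 m⁴.
θ = (T/G)·Σ L_i/J_i = (143.3/26.7×10⁹)·(0.317/1.63×10^-7 + 0.428/1.11×10^-7 + 0.218/1.42×10^-7 + 0.315/1.41×10^-7) = 0.05140 rad.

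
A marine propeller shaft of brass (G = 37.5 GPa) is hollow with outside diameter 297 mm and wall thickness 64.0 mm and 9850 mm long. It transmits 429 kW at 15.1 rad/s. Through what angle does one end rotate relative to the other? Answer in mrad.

10.9 mrad

ω = 15.1 rad/s, so T = P/ω = 429×10³ / 15.10 = 28410 N·m.
J = π(d_o⁴ − d_i⁴)/32 = π(0.297⁴ − 0.169⁴)/32 = 6.838×10^-4 m⁴.
θ = T·L/(G·J) = 28410 × 9.85 / (37.5×10⁹ × 6.838×10^-4) = 0.01091 rad.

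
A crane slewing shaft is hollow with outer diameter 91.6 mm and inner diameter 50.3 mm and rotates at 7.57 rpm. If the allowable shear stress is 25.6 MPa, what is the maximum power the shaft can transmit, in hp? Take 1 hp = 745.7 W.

J = π(d_o⁴ − d_i⁴)/32 = π(0.0916⁴ − 0.0503⁴)/32 = 6.283×10^-6 m⁴.
T_max = τ_allow·J/r = 2.56×10^7 × 6.283×10^-6 / 0.0458 = 3512 N·m.
ω = 2π·7.57/60 = 0.7927 rad/s, so P_max = T_max·ω = 2784 W.

3.73 hp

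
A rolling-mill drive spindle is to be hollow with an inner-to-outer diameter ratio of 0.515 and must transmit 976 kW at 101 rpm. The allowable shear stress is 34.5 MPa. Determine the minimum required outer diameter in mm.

245 mm

ω = 2π·101/60 = 10.58 rad/s, so T = P/ω = 976×10³ / 10.58 = 92280 N·m.
For a hollow shaft with d_i/d_o = 0.515: τ_max = 16T/(π d_o³ (1−k⁴)), so d_o = [16T/(π τ_allow (1−k⁴))]^(1/3) = [16·92280/(π·3.45×10^7·0.9297)]^(1/3) = 0.2447 m.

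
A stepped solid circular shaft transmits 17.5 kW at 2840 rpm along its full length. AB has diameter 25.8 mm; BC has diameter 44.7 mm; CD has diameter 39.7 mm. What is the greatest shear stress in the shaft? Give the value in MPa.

17.5 MPa

ω = 2π·2840/60 = 297.4 rad/s, so T = P/ω = 17.5×10³ / 297.4 = 58.84 N·m.
Under the same torque, τ_max = 16T/(πd³) is largest where d is smallest — segment AB (d = 25.8 mm).
τ_max = 16·58.84/(π·(0.0258)³) = 1.745×10^7 Pa.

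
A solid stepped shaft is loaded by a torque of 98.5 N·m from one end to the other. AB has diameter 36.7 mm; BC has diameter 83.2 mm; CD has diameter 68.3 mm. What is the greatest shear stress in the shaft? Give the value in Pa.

1.01e7 Pa

Under the same torque, τ_max = 16T/(πd³) is largest where d is smallest — segment AB (d = 36.7 mm).
τ_max = 16·98.50/(π·(0.0367)³) = 1.015×10^7 Pa.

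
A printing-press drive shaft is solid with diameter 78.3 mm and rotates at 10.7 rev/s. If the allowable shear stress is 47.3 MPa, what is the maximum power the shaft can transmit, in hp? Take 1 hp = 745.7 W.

402 hp

J = πd⁴/32 = π(0.0783)⁴/32 = 3.690×10^-6 m⁴.
T_max = τ_allow·J/r = 4.73×10^7 × 3.690×10^-6 / 0.0391 = 4458 N·m.
ω = 2π·10.7 = 67.23 rad/s, so P_max = T_max·ω = 2.997×10^5 W.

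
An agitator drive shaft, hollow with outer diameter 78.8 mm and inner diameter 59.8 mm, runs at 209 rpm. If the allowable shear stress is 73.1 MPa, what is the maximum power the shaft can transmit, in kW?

103 kW

J = π(d_o⁴ − d_i⁴)/32 = π(0.0788⁴ − 0.0598⁴)/32 = 2.530×10^-6 m⁴.
T_max = τ_allow·J/r = 7.31×10^7 × 2.530×10^-6 / 0.0394 = 4694 N·m.
ω = 2π·209/60 = 21.89 rad/s, so P_max = T_max·ω = 1.027×10^5 W.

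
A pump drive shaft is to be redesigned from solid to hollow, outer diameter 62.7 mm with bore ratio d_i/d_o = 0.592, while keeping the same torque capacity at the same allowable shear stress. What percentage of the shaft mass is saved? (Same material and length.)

Equal τ_max and T ⇒ the solid shaft needs d_s³ = d_o³(1−k⁴), so d_s = 62.7·(1−0.592⁴)^(1/3) = 60.02 mm.
Area ratio A_h/A_s = d_o²(1−k²)/d_s² = (1−k²)/(1−k⁴)^(2/3) = 0.7088.
Mass saving = 1 − 0.7088 = 29.1 %.

29.1 %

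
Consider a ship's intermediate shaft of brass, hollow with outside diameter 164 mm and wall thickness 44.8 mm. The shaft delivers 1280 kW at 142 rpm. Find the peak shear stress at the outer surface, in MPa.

104 MPa

ω = 2π·142/60 = 14.87 rad/s, so T = P/ω = 1280×10³ / 14.87 = 86080 N·m.
J = π(d_o⁴ − d_i⁴)/32 = π(0.164⁴ − 0.0744⁴)/32 = 6.801×10^-5 m⁴.
τ_max = T·r/J = 86080 × 0.0820 / 6.801×10^-5 = 1.038×10^8 Pa.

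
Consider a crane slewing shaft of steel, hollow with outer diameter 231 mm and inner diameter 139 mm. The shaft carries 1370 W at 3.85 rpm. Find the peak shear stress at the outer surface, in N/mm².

1.62 N/mm²

ω = 2π·3.85/60 = 0.4032 rad/s, so T = P/ω = 1370 / 0.4032 = 3398 N·m.
J = π(d_o⁴ − d_i⁴)/32 = π(0.231⁴ − 0.139⁴)/32 = 2.429×10^-4 m⁴.
τ_max = T·r/J = 3398 × 0.116 / 2.429×10^-4 = 1.616×10^6 Pa.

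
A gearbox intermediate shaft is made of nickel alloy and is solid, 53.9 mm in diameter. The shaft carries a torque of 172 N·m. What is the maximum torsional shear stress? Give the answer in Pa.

J = πd⁴/32 = π(0.0539)⁴/32 = 8.286×10^-7 m⁴.
τ_max = T·r/J = 172.0 × 0.0269 / 8.286×10^-7 = 5.594×10^6 Pa.

5.59e6 Pa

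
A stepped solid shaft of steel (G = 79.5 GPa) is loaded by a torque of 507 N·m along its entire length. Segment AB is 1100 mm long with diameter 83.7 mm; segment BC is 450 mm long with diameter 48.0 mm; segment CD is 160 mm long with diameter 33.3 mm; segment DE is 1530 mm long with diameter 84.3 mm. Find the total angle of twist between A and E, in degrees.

0.996°

J_AB = π(0.0837)⁴/32 = 4.82×10^-6 m⁴; J_BC = π(0.0480)⁴/32 = 5.21×10^-7 m⁴; J_CD = π(0.0333)⁴/32 = 1.21×10^-7 m⁴; J_DE = π(0.0843)⁴/32 = 4.96×10^-6 m⁴.
θ = (T/G)·Σ L_i/J_i = (507.0/79.5×10⁹)·(1.10/4.82×10^-6 + 0.450/5.21×10^-7 + 0.160/1.21×10^-7 + 1.53/4.96×10^-6) = 0.01738 rad.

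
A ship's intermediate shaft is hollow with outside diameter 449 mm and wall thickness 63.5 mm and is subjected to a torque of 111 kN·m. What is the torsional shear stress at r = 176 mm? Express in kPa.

J = π(d_o⁴ − d_i⁴)/32 = π(0.449⁴ − 0.322⁴)/32 = 2.935×10^-3 m⁴.
Shear stress varies linearly with radius: τ = T·r/J = 111000 × 0.176 / 2.935×10^-3 = 6.657×10^6 Pa.

6660 kPa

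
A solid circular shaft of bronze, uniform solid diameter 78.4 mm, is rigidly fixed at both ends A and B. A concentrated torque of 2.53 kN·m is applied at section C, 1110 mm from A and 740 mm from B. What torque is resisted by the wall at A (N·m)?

With uniform GJ and both ends fixed, compatibility θ_AC = θ_CB gives T_A·a = T_B·b, together with T_A + T_B = T₀.
T_A = T₀·b/(a+b) = 2530·740/1850 = 1012 N·m; T_B = 1518 N·m.

1010 N·m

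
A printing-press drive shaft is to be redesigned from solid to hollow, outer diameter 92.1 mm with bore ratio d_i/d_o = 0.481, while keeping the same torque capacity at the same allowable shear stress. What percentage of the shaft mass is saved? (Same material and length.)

20.3 %

Equal τ_max and T ⇒ the solid shaft needs d_s³ = d_o³(1−k⁴), so d_s = 92.1·(1−0.481⁴)^(1/3) = 90.43 mm.
Area ratio A_h/A_s = d_o²(1−k²)/d_s² = (1−k²)/(1−k⁴)^(2/3) = 0.7974.
Mass saving = 1 − 0.7974 = 20.3 %.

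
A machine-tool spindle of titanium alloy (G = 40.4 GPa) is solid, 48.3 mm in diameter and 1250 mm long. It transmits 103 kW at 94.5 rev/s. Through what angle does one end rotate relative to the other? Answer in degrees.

ω = 2π·94.5 = 593.8 rad/s, so T = P/ω = 103×10³ / 593.8 = 173.5 N·m.
J = πd⁴/32 = π(0.0483)⁴/32 = 5.343×10^-7 m⁴.
θ = T·L/(G·J) = 173.5 × 1.25 / (40.4×10⁹ × 5.343×10^-7) = 0.01005 rad.

0.576°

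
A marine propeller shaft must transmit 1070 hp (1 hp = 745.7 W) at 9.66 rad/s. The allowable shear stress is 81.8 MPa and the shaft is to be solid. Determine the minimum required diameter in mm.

ω = 9.66 rad/s, so T = P/ω = 1070×745.7 / 9.660 = 82600 N·m.
For a solid shaft τ_max = 16T/(πd³), so d = (16T/(π τ_allow))^(1/3) = (16·82600/(π·8.18×10^7))^(1/3) = 0.1726 m.

173 mm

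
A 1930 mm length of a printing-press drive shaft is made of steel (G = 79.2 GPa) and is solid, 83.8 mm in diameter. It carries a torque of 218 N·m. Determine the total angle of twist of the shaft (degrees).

J = πd⁴/32 = π(0.0838)⁴/32 = 4.841×10^-6 m⁴.
θ = T·L/(G·J) = 218.0 × 1.93 / (79.2×10⁹ × 4.841×10^-6) = 1.097×10^-3 rad.

0.0629°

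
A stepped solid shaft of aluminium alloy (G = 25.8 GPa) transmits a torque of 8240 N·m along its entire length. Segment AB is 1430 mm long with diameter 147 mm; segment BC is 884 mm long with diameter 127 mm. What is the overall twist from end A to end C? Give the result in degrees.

J_AB = π(0.147)⁴/32 = 4.58×10^-5 m⁴; J_BC = π(0.127)⁴/32 = 2.55×10^-5 m⁴.
θ = (T/G)·Σ L_i/J_i = (8240/25.8×10⁹)·(1.43/4.58×10^-5 + 0.884/2.55×10^-5) = 0.02102 rad.

1.20°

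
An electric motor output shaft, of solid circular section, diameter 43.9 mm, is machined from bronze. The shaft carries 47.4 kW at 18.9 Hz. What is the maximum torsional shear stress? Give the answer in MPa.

24.0 MPa

ω = 2π·18.9 = 118.8 rad/s, so T = P/ω = 47.4×10³ / 118.8 = 399.2 N·m.
J = πd⁴/32 = π(0.0439)⁴/32 = 3.646×10^-7 m⁴.
τ_max = T·r/J = 399.2 × 0.0220 / 3.646×10^-7 = 2.403×10^7 Pa.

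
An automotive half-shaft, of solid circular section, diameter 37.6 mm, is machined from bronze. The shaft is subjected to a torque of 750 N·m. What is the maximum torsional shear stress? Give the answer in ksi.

J = πd⁴/32 = π(0.0376)⁴/32 = 1.962×10^-7 m⁴.
τ_max = T·r/J = 750.0 × 0.0188 / 1.962×10^-7 = 7.186×10^7 Pa.

10.4 ksi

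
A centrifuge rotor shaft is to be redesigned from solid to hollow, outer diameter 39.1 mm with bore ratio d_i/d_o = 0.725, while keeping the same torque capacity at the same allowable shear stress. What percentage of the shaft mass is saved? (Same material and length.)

Equal τ_max and T ⇒ the solid shaft needs d_s³ = d_o³(1−k⁴), so d_s = 39.1·(1−0.725⁴)^(1/3) = 35.10 mm.
Area ratio A_h/A_s = d_o²(1−k²)/d_s² = (1−k²)/(1−k⁴)^(2/3) = 0.5885.
Mass saving = 1 − 0.5885 = 41.2 %.

41.2 %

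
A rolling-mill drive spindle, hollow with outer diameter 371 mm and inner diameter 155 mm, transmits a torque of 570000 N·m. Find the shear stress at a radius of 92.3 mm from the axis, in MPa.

29.2 MPa

J = π(d_o⁴ − d_i⁴)/32 = π(0.371⁴ − 0.155⁴)/32 = 1.803×10^-3 m⁴.
Shear stress varies linearly with radius: τ = T·r/J = 570000 × 0.0923 / 1.803×10^-3 = 2.918×10^7 Pa.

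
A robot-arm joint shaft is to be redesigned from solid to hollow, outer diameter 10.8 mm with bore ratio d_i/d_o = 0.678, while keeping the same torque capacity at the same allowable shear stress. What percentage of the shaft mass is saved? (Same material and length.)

Equal τ_max and T ⇒ the solid shaft needs d_s³ = d_o³(1−k⁴), so d_s = 10.8·(1−0.678⁴)^(1/3) = 9.978 mm.
Area ratio A_h/A_s = d_o²(1−k²)/d_s² = (1−k²)/(1−k⁴)^(2/3) = 0.6330.
Mass saving = 1 − 0.6330 = 36.7 %.

36.7 %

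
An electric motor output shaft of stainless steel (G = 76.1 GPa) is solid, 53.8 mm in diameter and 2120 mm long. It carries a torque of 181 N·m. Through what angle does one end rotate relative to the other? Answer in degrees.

J = πd⁴/32 = π(0.0538)⁴/32 = 8.225×10^-7 m⁴.
θ = T·L/(G·J) = 181.0 × 2.12 / (76.1×10⁹ × 8.225×10^-7) = 6.131×10^-3 rad.

0.351°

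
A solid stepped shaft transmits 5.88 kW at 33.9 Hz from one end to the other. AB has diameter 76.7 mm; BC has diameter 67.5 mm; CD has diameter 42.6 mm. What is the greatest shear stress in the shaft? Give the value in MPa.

ω = 2π·33.9 = 213.0 rad/s, so T = P/ω = 5.88×10³ / 213.0 = 27.61 N·m.
Under the same torque, τ_max = 16T/(πd³) is largest where d is smallest — segment CD (d = 42.6 mm).
τ_max = 16·27.61/(π·(0.0426)³) = 1.819×10^6 Pa.

1.82 MPa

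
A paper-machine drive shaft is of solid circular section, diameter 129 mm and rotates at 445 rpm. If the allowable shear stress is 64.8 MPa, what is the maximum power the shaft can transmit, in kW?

J = πd⁴/32 = π(0.129)⁴/32 = 2.719×10^-5 m⁴.
T_max = τ_allow·J/r = 6.48×10^7 × 2.719×10^-5 / 0.0645 = 27310 N·m.
ω = 2π·445/60 = 46.60 rad/s, so P_max = T_max·ω = 1.273×10^6 W.

1270 kW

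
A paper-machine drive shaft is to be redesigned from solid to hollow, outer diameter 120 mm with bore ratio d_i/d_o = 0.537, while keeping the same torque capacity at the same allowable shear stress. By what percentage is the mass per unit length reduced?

24.6 %

Equal τ_max and T ⇒ the solid shaft needs d_s³ = d_o³(1−k⁴), so d_s = 120·(1−0.537⁴)^(1/3) = 116.6 mm.
Area ratio A_h/A_s = d_o²(1−k²)/d_s² = (1−k²)/(1−k⁴)^(2/3) = 0.7540.
Mass saving = 1 − 0.7540 = 24.6 %.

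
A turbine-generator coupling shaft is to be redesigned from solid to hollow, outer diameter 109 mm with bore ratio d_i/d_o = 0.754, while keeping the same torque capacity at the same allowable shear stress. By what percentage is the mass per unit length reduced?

44.0 %

Equal τ_max and T ⇒ the solid shaft needs d_s³ = d_o³(1−k⁴), so d_s = 109·(1−0.754⁴)^(1/3) = 95.70 mm.
Area ratio A_h/A_s = d_o²(1−k²)/d_s² = (1−k²)/(1−k⁴)^(2/3) = 0.5598.
Mass saving = 1 − 0.5598 = 44.0 %.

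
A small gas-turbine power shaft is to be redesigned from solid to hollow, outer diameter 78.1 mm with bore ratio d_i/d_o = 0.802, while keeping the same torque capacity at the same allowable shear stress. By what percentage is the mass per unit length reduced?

Equal τ_max and T ⇒ the solid shaft needs d_s³ = d_o³(1−k⁴), so d_s = 78.1·(1−0.802⁴)^(1/3) = 65.37 mm.
Area ratio A_h/A_s = d_o²(1−k²)/d_s² = (1−k²)/(1−k⁴)^(2/3) = 0.5093.
Mass saving = 1 − 0.5093 = 49.1 %.

49.1 %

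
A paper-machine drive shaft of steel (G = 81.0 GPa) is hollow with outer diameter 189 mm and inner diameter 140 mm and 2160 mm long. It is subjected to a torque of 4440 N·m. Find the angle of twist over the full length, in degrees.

J = π(d_o⁴ − d_i⁴)/32 = π(0.189⁴ − 0.140⁴)/32 = 8.756×10^-5 m⁴.
θ = T·L/(G·J) = 4440 × 2.16 / (81.0×10⁹ × 8.756×10^-5) = 1.352×10^-3 rad.

0.0775°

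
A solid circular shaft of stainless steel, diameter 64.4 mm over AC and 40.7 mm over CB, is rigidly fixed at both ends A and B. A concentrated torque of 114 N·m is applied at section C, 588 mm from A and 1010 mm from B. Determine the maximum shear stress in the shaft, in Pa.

1.99e6 Pa

Compatibility: T_A·a/J_AC = T_B·b/J_CB with T_A + T_B = T₀.
J_AC = 1.69×10^-6 m⁴, J_CB = 2.69×10^-7 m⁴, so T_A = T₀·(J_AC/a)/((J_AC/a)+(J_CB/b)) = 104.3 N·m, T_B = 9.688 N·m.
τ in each portion: τ_AC = 1.99×10^6 Pa, τ_CB = 7.32×10^5 Pa; maximum is in AC.
τ_max = T_AC·r/J = 104.3·0.0322/1.69×10^-6 = 1.989×10^6 Pa.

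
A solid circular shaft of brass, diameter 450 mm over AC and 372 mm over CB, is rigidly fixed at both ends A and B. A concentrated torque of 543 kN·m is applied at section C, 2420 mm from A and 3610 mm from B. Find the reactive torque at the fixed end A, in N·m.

Compatibility: T_A·a/J_AC = T_B·b/J_CB with T_A + T_B = T₀.
J_AC = 4.03×10^-3 m⁴, J_CB = 1.88×10^-3 m⁴, so T_A = T₀·(J_AC/a)/((J_AC/a)+(J_CB/b)) = 413500 N·m, T_B = 129500 N·m.

414000 N·m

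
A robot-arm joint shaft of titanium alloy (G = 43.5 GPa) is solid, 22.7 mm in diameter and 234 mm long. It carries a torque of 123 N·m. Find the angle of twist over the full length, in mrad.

25.4 mrad

J = πd⁴/32 = π(0.0227)⁴/32 = 2.607×10^-8 m⁴.
θ = T·L/(G·J) = 123.0 × 0.234 / (43.5×10⁹ × 2.607×10^-8) = 0.02538 rad.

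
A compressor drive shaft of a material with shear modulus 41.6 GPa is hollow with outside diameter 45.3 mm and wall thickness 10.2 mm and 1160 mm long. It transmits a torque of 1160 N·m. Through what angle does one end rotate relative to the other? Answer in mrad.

86.1 mrad

J = π(d_o⁴ − d_i⁴)/32 = π(0.0453⁴ − 0.0249⁴)/32 = 3.757×10^-7 m⁴.
θ = T·L/(G·J) = 1160 × 1.16 / (41.6×10⁹ × 3.757×10^-7) = 0.08610 rad.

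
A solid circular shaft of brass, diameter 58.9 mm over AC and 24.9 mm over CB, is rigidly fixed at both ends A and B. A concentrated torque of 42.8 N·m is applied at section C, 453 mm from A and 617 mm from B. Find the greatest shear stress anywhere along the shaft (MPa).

1.04 MPa

Compatibility: T_A·a/J_AC = T_B·b/J_CB with T_A + T_B = T₀.
J_AC = 1.18×10^-6 m⁴, J_CB = 3.77×10^-8 m⁴, so T_A = T₀·(J_AC/a)/((J_AC/a)+(J_CB/b)) = 41.82 N·m, T_B = 0.9807 N·m.
τ in each portion: τ_AC = 1.04×10^6 Pa, τ_CB = 3.24×10^5 Pa; maximum is in AC.
τ_max = T_AC·r/J = 41.82·0.0295/1.18×10^-6 = 1.042×10^6 Pa.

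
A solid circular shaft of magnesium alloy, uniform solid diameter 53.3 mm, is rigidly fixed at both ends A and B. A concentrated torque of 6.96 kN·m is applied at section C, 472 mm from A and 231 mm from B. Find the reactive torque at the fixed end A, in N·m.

With uniform GJ and both ends fixed, compatibility θ_AC = θ_CB gives T_A·a = T_B·b, together with T_A + T_B = T₀.
T_A = T₀·b/(a+b) = 6960·231/703.0 = 2287 N·m; T_B = 4673 N·m.

2290 N·m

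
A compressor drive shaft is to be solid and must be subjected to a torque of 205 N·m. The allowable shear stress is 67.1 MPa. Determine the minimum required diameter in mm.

For a solid shaft τ_max = 16T/(πd³), so d = (16T/(π τ_allow))^(1/3) = (16·205.0/(π·6.71×10^7))^(1/3) = 0.02497 m.

25.0 mm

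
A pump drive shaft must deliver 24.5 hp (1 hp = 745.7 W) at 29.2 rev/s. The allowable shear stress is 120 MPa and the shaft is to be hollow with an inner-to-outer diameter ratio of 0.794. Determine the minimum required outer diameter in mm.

ω = 2π·29.2 = 183.5 rad/s, so T = P/ω = 24.5×745.7 / 183.5 = 99.58 N·m.
For a hollow shaft with d_i/d_o = 0.794: τ_max = 16T/(π d_o³ (1−k⁴)), so d_o = [16T/(π τ_allow (1−k⁴))]^(1/3) = [16·99.58/(π·1.20×10^8·0.6026)]^(1/3) = 0.01914 m.

19.1 mm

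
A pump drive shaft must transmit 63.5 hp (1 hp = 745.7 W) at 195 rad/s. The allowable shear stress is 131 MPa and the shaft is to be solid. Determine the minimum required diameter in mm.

ω = 195 rad/s, so T = P/ω = 63.5×745.7 / 195.0 = 242.8 N·m.
For a solid shaft τ_max = 16T/(πd³), so d = (16T/(π τ_allow))^(1/3) = (16·242.8/(π·1.31×10^8))^(1/3) = 0.02113 m.

21.1 mm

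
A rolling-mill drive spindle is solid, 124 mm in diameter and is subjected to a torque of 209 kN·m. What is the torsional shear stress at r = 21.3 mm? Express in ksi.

J = πd⁴/32 = π(0.124)⁴/32 = 2.321×10^-5 m⁴.
Shear stress varies linearly with radius: τ = T·r/J = 209000 × 0.0213 / 2.321×10^-5 = 1.918×10^8 Pa.

27.8 ksi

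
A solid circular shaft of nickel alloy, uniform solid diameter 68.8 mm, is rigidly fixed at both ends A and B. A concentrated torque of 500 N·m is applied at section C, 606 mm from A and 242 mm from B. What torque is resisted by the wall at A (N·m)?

With uniform GJ and both ends fixed, compatibility θ_AC = θ_CB gives T_A·a = T_B·b, together with T_A + T_B = T₀.
T_A = T₀·b/(a+b) = 500.0·242/848.0 = 142.7 N·m; T_B = 357.3 N·m.

143 N·m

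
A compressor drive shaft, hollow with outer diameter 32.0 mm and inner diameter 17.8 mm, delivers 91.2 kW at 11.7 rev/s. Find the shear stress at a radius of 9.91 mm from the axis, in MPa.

ω = 2π·11.7 = 73.51 rad/s, so T = P/ω = 91.2×10³ / 73.51 = 1241 N·m.
J = π(d_o⁴ − d_i⁴)/32 = π(0.0320⁴ − 0.0178⁴)/32 = 9.309×10^-8 m⁴.
Shear stress varies linearly with radius: τ = T·r/J = 1241 × 0.00991 / 9.309×10^-8 = 1.321×10^8 Pa.

132 MPa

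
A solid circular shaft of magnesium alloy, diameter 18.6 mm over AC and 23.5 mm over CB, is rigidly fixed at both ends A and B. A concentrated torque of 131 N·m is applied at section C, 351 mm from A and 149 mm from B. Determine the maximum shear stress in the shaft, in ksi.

Compatibility: T_A·a/J_AC = T_B·b/J_CB with T_A + T_B = T₀.
J_AC = 1.18×10^-8 m⁴, J_CB = 2.99×10^-8 m⁴, so T_A = T₀·(J_AC/a)/((J_AC/a)+(J_CB/b)) = 18.71 N·m, T_B = 112.3 N·m.
τ in each portion: τ_AC = 1.48×10^7 Pa, τ_CB = 4.41×10^7 Pa; maximum is in CB.
τ_max = T_CB·r/J = 112.3·0.0118/2.99×10^-8 = 4.407×10^7 Pa.

6.39 ksi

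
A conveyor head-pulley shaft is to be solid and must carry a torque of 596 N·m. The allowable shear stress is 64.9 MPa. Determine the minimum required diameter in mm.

36.0 mm

For a solid shaft τ_max = 16T/(πd³), so d = (16T/(π τ_allow))^(1/3) = (16·596.0/(π·6.49×10^7))^(1/3) = 0.03603 m.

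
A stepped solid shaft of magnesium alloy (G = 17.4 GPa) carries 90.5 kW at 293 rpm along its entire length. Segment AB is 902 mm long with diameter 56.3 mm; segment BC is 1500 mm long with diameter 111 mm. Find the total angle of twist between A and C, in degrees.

9.86°

ω = 2π·293/60 = 30.68 rad/s, so T = P/ω = 90.5×10³ / 30.68 = 2950 N·m.
J_AB = π(0.0563)⁴/32 = 9.86×10^-7 m⁴; J_BC = π(0.111)⁴/32 = 1.49×10^-5 m⁴.
θ = (T/G)·Σ L_i/J_i = (2950/17.4×10⁹)·(0.902/9.86×10^-7 + 1.50/1.49×10^-5) = 0.1721 rad.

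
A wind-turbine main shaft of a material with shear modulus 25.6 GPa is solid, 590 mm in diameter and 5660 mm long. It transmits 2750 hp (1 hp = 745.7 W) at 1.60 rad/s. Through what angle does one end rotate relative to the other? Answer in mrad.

ω = 1.60 rad/s, so T = P/ω = 2750×745.7 / 1.600 = 1.282e6 N·m.
J = πd⁴/32 = π(0.590)⁴/32 = 0.01190 m⁴.
θ = T·L/(G·J) = 1.282e6 × 5.66 / (25.6×10⁹ × 0.01190) = 0.02382 rad.

23.8 mrad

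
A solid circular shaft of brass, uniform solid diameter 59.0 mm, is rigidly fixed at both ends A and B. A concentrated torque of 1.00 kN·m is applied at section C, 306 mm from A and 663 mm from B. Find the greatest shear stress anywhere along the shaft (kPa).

With uniform GJ and both ends fixed, compatibility θ_AC = θ_CB gives T_A·a = T_B·b, together with T_A + T_B = T₀.
T_A = T₀·b/(a+b) = 1000·663/969.0 = 684.2 N·m; T_B = 315.8 N·m.
τ in each portion: τ_AC = 1.70×10^7 Pa, τ_CB = 7.83×10^6 Pa; maximum is in AC.
τ_max = T_AC·r/J = 684.2·0.0295/1.19×10^-6 = 1.697×10^7 Pa.

17000 kPa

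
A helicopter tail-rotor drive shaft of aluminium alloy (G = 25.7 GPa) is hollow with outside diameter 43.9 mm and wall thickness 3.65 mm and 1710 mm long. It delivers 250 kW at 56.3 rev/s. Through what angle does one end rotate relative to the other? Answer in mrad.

250 mrad

ω = 2π·56.3 = 353.7 rad/s, so T = P/ω = 250×10³ / 353.7 = 706.7 N·m.
J = π(d_o⁴ − d_i⁴)/32 = π(0.0439⁴ − 0.0366⁴)/32 = 1.885×10^-7 m⁴.
θ = T·L/(G·J) = 706.7 × 1.71 / (25.7×10⁹ × 1.885×10^-7) = 0.2495 rad.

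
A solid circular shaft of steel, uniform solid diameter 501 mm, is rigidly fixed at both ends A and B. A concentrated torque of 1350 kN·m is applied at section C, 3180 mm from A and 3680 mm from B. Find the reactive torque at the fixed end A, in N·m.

724000 N·m

With uniform GJ and both ends fixed, compatibility θ_AC = θ_CB gives T_A·a = T_B·b, together with T_A + T_B = T₀.
T_A = T₀·b/(a+b) = 1.350e6·3680/6860 = 724200 N·m; T_B = 625800 N·m.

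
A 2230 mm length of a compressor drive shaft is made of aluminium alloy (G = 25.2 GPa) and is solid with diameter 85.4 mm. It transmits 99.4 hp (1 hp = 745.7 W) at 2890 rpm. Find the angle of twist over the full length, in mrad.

ω = 2π·2890/60 = 302.6 rad/s, so T = P/ω = 99.4×745.7 / 302.6 = 244.9 N·m.
J = πd⁴/32 = π(0.0854)⁴/32 = 5.222×10^-6 m⁴.
θ = T·L/(G·J) = 244.9 × 2.23 / (25.2×10⁹ × 5.222×10^-6) = 4.150×10^-3 rad.

4.15 mrad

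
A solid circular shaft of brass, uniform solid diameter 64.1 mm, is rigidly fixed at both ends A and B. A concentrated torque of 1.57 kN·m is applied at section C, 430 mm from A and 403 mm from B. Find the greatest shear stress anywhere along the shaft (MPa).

15.7 MPa

With uniform GJ and both ends fixed, compatibility θ_AC = θ_CB gives T_A·a = T_B·b, together with T_A + T_B = T₀.
T_A = T₀·b/(a+b) = 1570·403/833.0 = 759.6 N·m; T_B = 810.4 N·m.
τ in each portion: τ_AC = 1.47×10^7 Pa, τ_CB = 1.57×10^7 Pa; maximum is in CB.
τ_max = T_CB·r/J = 810.4·0.0320/1.66×10^-6 = 1.567×10^7 Pa.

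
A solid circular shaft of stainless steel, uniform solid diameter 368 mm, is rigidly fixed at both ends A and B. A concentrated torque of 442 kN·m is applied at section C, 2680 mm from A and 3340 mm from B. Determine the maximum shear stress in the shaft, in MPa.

With uniform GJ and both ends fixed, compatibility θ_AC = θ_CB gives T_A·a = T_B·b, together with T_A + T_B = T₀.
T_A = T₀·b/(a+b) = 442000·3340/6020 = 245200 N·m; T_B = 196800 N·m.
τ in each portion: τ_AC = 2.51×10^7 Pa, τ_CB = 2.01×10^7 Pa; maximum is in AC.
τ_max = T_AC·r/J = 245200·0.184/1.80×10^-3 = 2.506×10^7 Pa.

25.1 MPa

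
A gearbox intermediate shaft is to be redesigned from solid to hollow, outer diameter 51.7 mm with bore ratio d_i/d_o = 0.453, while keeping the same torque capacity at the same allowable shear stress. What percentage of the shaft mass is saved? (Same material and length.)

18.2 %

Equal τ_max and T ⇒ the solid shaft needs d_s³ = d_o³(1−k⁴), so d_s = 51.7·(1−0.453⁴)^(1/3) = 50.96 mm.
Area ratio A_h/A_s = d_o²(1−k²)/d_s² = (1−k²)/(1−k⁴)^(2/3) = 0.8179.
Mass saving = 1 − 0.8179 = 18.2 %.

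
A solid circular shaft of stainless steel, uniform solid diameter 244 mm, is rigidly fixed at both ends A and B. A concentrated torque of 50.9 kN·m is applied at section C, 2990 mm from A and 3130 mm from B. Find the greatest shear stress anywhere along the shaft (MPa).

With uniform GJ and both ends fixed, compatibility θ_AC = θ_CB gives T_A·a = T_B·b, together with T_A + T_B = T₀.
T_A = T₀·b/(a+b) = 50900·3130/6120 = 26030 N·m; T_B = 24870 N·m.
τ in each portion: τ_AC = 9.13×10^6 Pa, τ_CB = 8.72×10^6 Pa; maximum is in AC.
τ_max = T_AC·r/J = 26030·0.122/3.48×10^-4 = 9.127×10^6 Pa.

9.13 MPa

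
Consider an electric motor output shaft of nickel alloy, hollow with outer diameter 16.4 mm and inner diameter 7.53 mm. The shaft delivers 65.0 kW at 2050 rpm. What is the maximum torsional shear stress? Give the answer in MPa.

ω = 2π·2050/60 = 214.7 rad/s, so T = P/ω = 65.0×10³ / 214.7 = 302.8 N·m.
J = π(d_o⁴ − d_i⁴)/32 = π(0.0164⁴ − 0.00753⁴)/32 = 6.786×10^-9 m⁴.
τ_max = T·r/J = 302.8 × 0.00820 / 6.786×10^-9 = 3.659×10^8 Pa.

366 MPa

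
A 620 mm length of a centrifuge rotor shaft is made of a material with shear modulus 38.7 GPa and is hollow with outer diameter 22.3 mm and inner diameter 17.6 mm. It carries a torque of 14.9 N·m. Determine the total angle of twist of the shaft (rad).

J = π(d_o⁴ − d_i⁴)/32 = π(0.0223⁴ − 0.0176⁴)/32 = 1.486×10^-8 m⁴.
θ = T·L/(G·J) = 14.90 × 0.620 / (38.7×10⁹ × 1.486×10^-8) = 0.01607 rad.

0.0161 rad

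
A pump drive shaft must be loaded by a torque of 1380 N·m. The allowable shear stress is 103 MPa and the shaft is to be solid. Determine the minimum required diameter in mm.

40.9 mm

For a solid shaft τ_max = 16T/(πd³), so d = (16T/(π τ_allow))^(1/3) = (16·1380/(π·1.03×10^8))^(1/3) = 0.04086 m.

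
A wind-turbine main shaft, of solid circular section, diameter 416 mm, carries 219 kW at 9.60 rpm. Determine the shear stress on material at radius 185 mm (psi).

1990 psi

ω = 2π·9.60/60 = 1.005 rad/s, so T = P/ω = 219×10³ / 1.005 = 217800 N·m.
J = πd⁴/32 = π(0.416)⁴/32 = 2.940×10^-3 m⁴.
Shear stress varies linearly with radius: τ = T·r/J = 217800 × 0.185 / 2.940×10^-3 = 1.371×10^7 Pa.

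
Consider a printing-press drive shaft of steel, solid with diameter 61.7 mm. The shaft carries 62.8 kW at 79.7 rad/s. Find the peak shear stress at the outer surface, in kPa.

ω = 79.7 rad/s, so T = P/ω = 62.8×10³ / 79.70 = 788.0 N·m.
J = πd⁴/32 = π(0.0617)⁴/32 = 1.423×10^-6 m⁴.
τ_max = T·r/J = 788.0 × 0.0309 / 1.423×10^-6 = 1.709×10^7 Pa.

17100 kPa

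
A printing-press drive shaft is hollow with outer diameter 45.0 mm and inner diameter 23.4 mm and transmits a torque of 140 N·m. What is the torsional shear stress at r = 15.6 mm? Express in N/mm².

5.85 N/mm²

J = π(d_o⁴ − d_i⁴)/32 = π(0.0450⁴ − 0.0234⁴)/32 = 3.731×10^-7 m⁴.
Shear stress varies linearly with radius: τ = T·r/J = 140.0 × 0.0156 / 3.731×10^-7 = 5.853×10^6 Pa.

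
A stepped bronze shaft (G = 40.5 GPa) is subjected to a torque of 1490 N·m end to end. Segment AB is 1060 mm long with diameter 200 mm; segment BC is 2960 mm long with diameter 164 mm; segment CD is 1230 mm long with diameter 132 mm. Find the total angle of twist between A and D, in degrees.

J_AB = π(0.200)⁴/32 = 1.57×10^-4 m⁴; J_BC = π(0.164)⁴/32 = 7.10×10^-5 m⁴; J_CD = π(0.132)⁴/32 = 2.98×10^-5 m⁴.
θ = (T/G)·Σ L_i/J_i = (1490/40.5×10⁹)·(1.06/1.57×10^-4 + 2.96/7.10×10^-5 + 1.23/2.98×10^-5) = 3.300×10^-3 rad.

0.189°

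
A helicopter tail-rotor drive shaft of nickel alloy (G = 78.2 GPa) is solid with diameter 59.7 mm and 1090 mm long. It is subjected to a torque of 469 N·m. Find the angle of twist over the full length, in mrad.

J = πd⁴/32 = π(0.0597)⁴/32 = 1.247×10^-6 m⁴.
θ = T·L/(G·J) = 469.0 × 1.09 / (78.2×10⁹ × 1.247×10^-6) = 5.242×10^-3 rad.

5.24 mrad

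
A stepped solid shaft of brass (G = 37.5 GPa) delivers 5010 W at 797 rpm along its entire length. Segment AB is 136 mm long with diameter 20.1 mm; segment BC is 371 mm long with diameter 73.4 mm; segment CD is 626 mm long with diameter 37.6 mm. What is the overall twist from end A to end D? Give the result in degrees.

1.08°

ω = 2π·797/60 = 83.46 rad/s, so T = P/ω = 5010 / 83.46 = 60.03 N·m.
J_AB = π(0.0201)⁴/32 = 1.60×10^-8 m⁴; J_BC = π(0.0734)⁴/32 = 2.85×10^-6 m⁴; J_CD = π(0.0376)⁴/32 = 1.96×10^-7 m⁴.
θ = (T/G)·Σ L_i/J_i = (60.03/37.5×10⁹)·(0.136/1.60×10^-8 + 0.371/2.85×10^-6 + 0.626/1.96×10^-7) = 0.01890 rad.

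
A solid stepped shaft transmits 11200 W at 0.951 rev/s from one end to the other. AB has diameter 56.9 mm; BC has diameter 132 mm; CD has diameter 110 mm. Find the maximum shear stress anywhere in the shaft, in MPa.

ω = 2π·0.951 = 5.975 rad/s, so T = P/ω = 11200 / 5.975 = 1874 N·m.
Under the same torque, τ_max = 16T/(πd³) is largest where d is smallest — segment AB (d = 56.9 mm).
τ_max = 16·1874/(π·(0.0569)³) = 5.182×10^7 Pa.

51.8 MPa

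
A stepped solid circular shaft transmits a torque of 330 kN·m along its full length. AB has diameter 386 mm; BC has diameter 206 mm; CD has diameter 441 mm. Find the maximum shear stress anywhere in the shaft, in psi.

Under the same torque, τ_max = 16T/(πd³) is largest where d is smallest — segment BC (d = 206 mm).
τ_max = 16·330000/(π·(0.206)³) = 1.923×10^8 Pa.

27900 psi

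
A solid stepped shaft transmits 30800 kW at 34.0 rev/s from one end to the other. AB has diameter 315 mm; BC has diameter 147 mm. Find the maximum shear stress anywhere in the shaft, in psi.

ω = 2π·34.0 = 213.6 rad/s, so T = P/ω = 30800×10³ / 213.6 = 144200 N·m.
Under the same torque, τ_max = 16T/(πd³) is largest where d is smallest — segment BC (d = 147 mm).
τ_max = 16·144200/(π·(0.147)³) = 2.312×10^8 Pa.

33500 psi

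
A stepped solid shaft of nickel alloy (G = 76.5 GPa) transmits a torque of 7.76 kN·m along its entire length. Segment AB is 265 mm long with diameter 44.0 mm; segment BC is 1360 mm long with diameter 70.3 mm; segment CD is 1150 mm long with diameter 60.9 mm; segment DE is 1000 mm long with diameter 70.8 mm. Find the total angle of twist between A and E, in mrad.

J_AB = π(0.0440)⁴/32 = 3.68×10^-7 m⁴; J_BC = π(0.0703)⁴/32 = 2.40×10^-6 m⁴; J_CD = π(0.0609)⁴/32 = 1.35×10^-6 m⁴; J_DE = π(0.0708)⁴/32 = 2.47×10^-6 m⁴.
θ = (T/G)·Σ L_i/J_i = (7760/76.5×10⁹)·(0.265/3.68×10^-7 + 1.36/2.40×10^-6 + 1.15/1.35×10^-6 + 1.00/2.47×10^-6) = 0.2581 rad.

258 mrad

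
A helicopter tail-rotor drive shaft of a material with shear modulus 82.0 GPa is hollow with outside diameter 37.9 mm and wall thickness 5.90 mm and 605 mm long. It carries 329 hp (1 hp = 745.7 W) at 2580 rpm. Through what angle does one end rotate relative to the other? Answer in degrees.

2.44°

ω = 2π·2580/60 = 270.2 rad/s, so T = P/ω = 329×745.7 / 270.2 = 908.1 N·m.
J = π(d_o⁴ − d_i⁴)/32 = π(0.0379⁴ − 0.0261⁴)/32 = 1.570×10^-7 m⁴.
θ = T·L/(G·J) = 908.1 × 0.605 / (82.0×10⁹ × 1.570×10^-7) = 0.04267 rad.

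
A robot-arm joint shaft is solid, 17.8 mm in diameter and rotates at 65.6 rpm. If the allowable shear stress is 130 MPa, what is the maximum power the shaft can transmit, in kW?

0.989 kW

J = πd⁴/32 = π(0.0178)⁴/32 = 9.856×10^-9 m⁴.
T_max = τ_allow·J/r = 1.30×10^8 × 9.856×10^-9 / 0.00890 = 144.0 N·m.
ω = 2π·65.6/60 = 6.870 rad/s, so P_max = T_max·ω = 988.9 W.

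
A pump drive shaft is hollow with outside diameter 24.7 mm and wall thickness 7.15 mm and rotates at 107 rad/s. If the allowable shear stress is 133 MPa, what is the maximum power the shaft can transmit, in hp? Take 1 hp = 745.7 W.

J = π(d_o⁴ − d_i⁴)/32 = π(0.0247⁴ − 0.0104⁴)/32 = 3.539×10^-8 m⁴.
T_max = τ_allow·J/r = 1.33×10^8 × 3.539×10^-8 / 0.0123 = 381.2 N·m.
ω = 107 rad/s, so P_max = T_max·ω = 4.078×10^4 W.

54.7 hp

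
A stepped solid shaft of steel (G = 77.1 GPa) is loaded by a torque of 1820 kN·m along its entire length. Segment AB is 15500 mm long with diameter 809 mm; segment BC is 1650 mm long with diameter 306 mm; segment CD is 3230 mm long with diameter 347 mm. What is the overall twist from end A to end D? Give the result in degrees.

6.16°

J_AB = π(0.809)⁴/32 = 0.0421 m⁴; J_BC = π(0.306)⁴/32 = 8.61×10^-4 m⁴; J_CD = π(0.347)⁴/32 = 1.42×10^-3 m⁴.
θ = (T/G)·Σ L_i/J_i = (1.820e6/77.1×10⁹)·(15.5/0.0421 + 1.65/8.61×10^-4 + 3.23/1.42×10^-3) = 0.1075 rad.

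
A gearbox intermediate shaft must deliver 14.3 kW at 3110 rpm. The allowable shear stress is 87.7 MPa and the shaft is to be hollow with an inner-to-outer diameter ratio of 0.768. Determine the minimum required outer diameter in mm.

15.8 mm

ω = 2π·3110/60 = 325.7 rad/s, so T = P/ω = 14.3×10³ / 325.7 = 43.91 N·m.
For a hollow shaft with d_i/d_o = 0.768: τ_max = 16T/(π d_o³ (1−k⁴)), so d_o = [16T/(π τ_allow (1−k⁴))]^(1/3) = [16·43.91/(π·8.77×10^7·0.6521)]^(1/3) = 0.01575 m.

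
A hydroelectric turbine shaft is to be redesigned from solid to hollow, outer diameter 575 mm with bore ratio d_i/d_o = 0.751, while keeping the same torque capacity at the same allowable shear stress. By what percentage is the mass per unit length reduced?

43.7 %

Equal τ_max and T ⇒ the solid shaft needs d_s³ = d_o³(1−k⁴), so d_s = 575·(1−0.751⁴)^(1/3) = 506.1 mm.
Area ratio A_h/A_s = d_o²(1−k²)/d_s² = (1−k²)/(1−k⁴)^(2/3) = 0.5628.
Mass saving = 1 − 0.5628 = 43.7 %.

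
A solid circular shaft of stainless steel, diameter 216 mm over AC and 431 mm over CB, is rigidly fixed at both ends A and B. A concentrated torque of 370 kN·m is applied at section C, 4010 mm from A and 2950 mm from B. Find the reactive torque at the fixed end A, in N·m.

16400 N·m

Compatibility: T_A·a/J_AC = T_B·b/J_CB with T_A + T_B = T₀.
J_AC = 2.14×10^-4 m⁴, J_CB = 3.39×10^-3 m⁴, so T_A = T₀·(J_AC/a)/((J_AC/a)+(J_CB/b)) = 16410 N·m, T_B = 353600 N·m.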